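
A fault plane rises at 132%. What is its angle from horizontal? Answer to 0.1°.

tan θ = 132/100 = 1.3200
θ = arctan(1.3200) = 52.85°

52.9°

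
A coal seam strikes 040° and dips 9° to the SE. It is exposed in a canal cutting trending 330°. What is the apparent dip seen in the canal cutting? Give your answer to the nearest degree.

8°

The strike is 040° and the section trends 330°; the acute angle between them is β = 70°.
tan α = tan 9° × sin 70° = 0.1584 × 0.9397 = 0.1488
α = arctan(0.1488) = 8.47°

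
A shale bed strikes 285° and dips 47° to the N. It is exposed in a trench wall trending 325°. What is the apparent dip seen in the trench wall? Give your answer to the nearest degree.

35°

The section lies 40° from the strike.
tan(apparent dip) = tan 47° · sin 40° = 0.6893
apparent dip = arctan 0.6893 = 34.58°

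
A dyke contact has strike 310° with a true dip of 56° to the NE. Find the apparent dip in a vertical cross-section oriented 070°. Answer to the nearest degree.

52°

Angle between strike (310°) and section (070°): β = 60°.
tan α = tan 56° × sin 60° = 1.4826 × 0.8660 = 1.2839
apparent dip = arctan 1.2839 = 52.09°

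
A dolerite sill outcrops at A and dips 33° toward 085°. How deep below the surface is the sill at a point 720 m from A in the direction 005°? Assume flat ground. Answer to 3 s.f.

81.2 m

The hole lies 80° from the dip direction, so the down-dip offset is 720 × cos 80° = 125.03 m.
Depth = down-dip offset × tan(dip) = 125.03 × tan 33° = 125.03 × 0.6494
Depth = 81.19 m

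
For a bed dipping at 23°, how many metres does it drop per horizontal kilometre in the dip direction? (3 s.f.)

424 m

drop per km = 1000 × tan 23° = 1000 × 0.4245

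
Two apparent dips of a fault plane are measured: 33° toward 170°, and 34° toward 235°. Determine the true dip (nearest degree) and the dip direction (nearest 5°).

Represent each trace as a vector plunging at its apparent dip toward its trend (east-north-up frame): v₁ = (0.146, -0.826, -0.545), v₂ = (-0.679, -0.476, -0.559).
The plane normal is n = v₁ × v₂ ∝ (-0.203, -0.451, 0.630).
True dip = arccos(n_z / |n|) = arccos(0.7865) = 38.1°.
Dip direction = azimuth of (n_x, n_y) = atan2(-0.203, -0.451) = 204°.

true dip 38°, dip direction 205°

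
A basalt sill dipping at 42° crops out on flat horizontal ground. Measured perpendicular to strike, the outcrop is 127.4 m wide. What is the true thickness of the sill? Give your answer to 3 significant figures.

True thickness t = w · sin(dip) = 127.4 × sin 42°
t = 127.4 × 0.6691 = 85.247 m

85.2 m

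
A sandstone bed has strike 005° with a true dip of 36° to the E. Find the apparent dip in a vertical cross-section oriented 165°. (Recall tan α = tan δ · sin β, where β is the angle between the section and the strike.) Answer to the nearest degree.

14°

The section lies 20° from the strike.
tan(apparent dip) = tan 36° · sin 20° = 0.2485
apparent dip = arctan 0.2485 = 13.95°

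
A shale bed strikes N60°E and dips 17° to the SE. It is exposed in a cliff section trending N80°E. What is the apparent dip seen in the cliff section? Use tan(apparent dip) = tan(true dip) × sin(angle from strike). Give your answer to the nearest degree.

The strike is N60°E and the section trends N80°E; the acute angle between them is β = 20°.
tan α = tan 17° × sin 20° = 0.3057 × 0.3420 = 0.1046
apparent dip = arctan 0.1046 = 5.97°

6°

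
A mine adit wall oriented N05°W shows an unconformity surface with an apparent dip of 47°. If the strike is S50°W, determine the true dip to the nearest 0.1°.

52.6°

The section is 55° from the strike.
tan(true dip) = tan 47° / sin 55° = 1.3091
δ = arctan(1.3091) = 52.62°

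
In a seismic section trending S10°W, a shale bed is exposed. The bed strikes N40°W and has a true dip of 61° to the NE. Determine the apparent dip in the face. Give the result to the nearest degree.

54°

The section lies 50° from the strike.
tan(apparent dip) = tan 61° · sin 50° = 1.3820
α = arctan(1.3820) = 54.11°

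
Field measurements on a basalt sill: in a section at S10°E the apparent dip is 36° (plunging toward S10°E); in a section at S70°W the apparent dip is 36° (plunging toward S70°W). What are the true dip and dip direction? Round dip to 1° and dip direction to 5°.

true dip 43°, dip direction 210°

The two traces are lines in the plane: v₁ = (sin 170°·cos 36°, cos 170°·cos 36°, −sin 36°), v₂ = (sin 250°·cos 36°, cos 250°·cos 36°, −sin 36°).
The plane normal is n = v₁ × v₂ ∝ (-0.306, -0.529, 0.645).
tan δ = √(n_x²+n_y²)/n_z = 0.611/0.645, so δ = 43.5°.
The horizontal component of n points toward azimuth atan2(n_x, n_y) = 210°, the dip direction.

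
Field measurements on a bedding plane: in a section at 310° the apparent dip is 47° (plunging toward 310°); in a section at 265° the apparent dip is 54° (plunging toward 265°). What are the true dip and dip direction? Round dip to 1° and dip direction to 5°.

true dip 54°, dip direction 270°

Represent each trace as a vector plunging at its apparent dip toward its trend (east-north-up frame): v₁ = (-0.522, 0.438, -0.731), v₂ = (-0.586, -0.051, -0.809).
Cross product v₁ × v₂ gives the pole to the plane: n ∝ (-0.392, 0.006, 0.283).
tan δ = √(n_x²+n_y²)/n_z = 0.392/0.283, so δ = 54.1°.
Dip direction = atan2(-0.392, 0.006) = 271° (azimuth of n's horizontal projection).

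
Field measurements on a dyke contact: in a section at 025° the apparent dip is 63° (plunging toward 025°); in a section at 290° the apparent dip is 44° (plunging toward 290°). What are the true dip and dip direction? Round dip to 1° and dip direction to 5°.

Represent each trace as a vector plunging at its apparent dip toward its trend (east-north-up frame): v₁ = (0.192, 0.411, -0.891), v₂ = (-0.676, 0.246, -0.695).
The plane normal is n = v₁ × v₂ ∝ (-0.067, 0.736, 0.325).
tan δ = √(n_x²+n_y²)/n_z = 0.739/0.325, so δ = 66.2°.
Dip direction = atan2(-0.067, 0.736) = 355° (azimuth of n's horizontal projection).

true dip 66°, dip direction 355°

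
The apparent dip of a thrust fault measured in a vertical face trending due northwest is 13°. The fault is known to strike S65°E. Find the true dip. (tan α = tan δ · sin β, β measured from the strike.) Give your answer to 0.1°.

The section is 20° from the strike.
tan δ = tan α / sin β = tan 13° / sin 20° = 0.2309 / 0.3420 = 0.6750
true dip = arctan 0.6750 = 34.02°

34.0°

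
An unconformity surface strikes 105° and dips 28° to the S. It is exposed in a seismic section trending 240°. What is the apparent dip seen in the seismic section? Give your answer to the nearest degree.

21°

The strike is 105° and the section trends 240°; the acute angle between them is β = 45°.
tan α = tan 28° × sin 45° = 0.5317 × 0.7071 = 0.3760
apparent dip = arctan 0.3760 = 20.61°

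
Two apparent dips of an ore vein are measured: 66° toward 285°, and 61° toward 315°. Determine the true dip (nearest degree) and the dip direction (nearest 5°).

true dip 66°, dip direction 280°

Each apparent-dip line lies in the plane. As unit vectors (x east, y north, z up), v₁ plunges 66°→285° and v₂ plunges 61°→315°.
The plane normal is n = v₁ × v₂ ∝ (-0.221, 0.030, 0.099).
Dip δ = arctan(|n_h|/n_z) = arctan(0.223/0.099) = 66.2°.
Dip direction = atan2(-0.221, 0.030) = 278° (azimuth of n's horizontal projection).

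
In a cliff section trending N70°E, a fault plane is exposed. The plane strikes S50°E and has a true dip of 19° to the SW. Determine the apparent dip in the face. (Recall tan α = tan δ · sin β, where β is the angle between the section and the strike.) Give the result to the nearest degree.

The section lies 60° from the strike.
tan(apparent dip) = tan 19° · sin 60° = 0.2982
apparent dip = arctan 0.2982 = 16.60°

17°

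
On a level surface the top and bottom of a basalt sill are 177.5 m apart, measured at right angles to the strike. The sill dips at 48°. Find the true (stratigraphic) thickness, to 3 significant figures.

True thickness t = w · sin(dip) = 177.5 × sin 48°
t = 177.5 × 0.7431 = 131.908 m

132 m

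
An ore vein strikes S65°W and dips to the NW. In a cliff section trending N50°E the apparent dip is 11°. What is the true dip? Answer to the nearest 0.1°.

β = acute angle between strike S65°W and section N50°E = 15°.
tan δ = tan α / sin β = tan 11° / sin 15° = 0.1944 / 0.2588 = 0.7510
true dip = arctan 0.7510 = 36.91°

36.9°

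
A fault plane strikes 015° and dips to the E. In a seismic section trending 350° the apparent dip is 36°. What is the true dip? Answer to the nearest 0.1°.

59.8°

The section is 25° from the strike.
tan(true dip) = tan 36° / sin 25° = 1.7191
δ = arctan(1.7191) = 59.81°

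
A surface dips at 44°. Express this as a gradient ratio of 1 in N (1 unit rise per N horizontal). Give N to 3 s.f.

1 : N means tan θ = 1/N, so N = 1/tan 44° = 1/0.9657

1 in 1.04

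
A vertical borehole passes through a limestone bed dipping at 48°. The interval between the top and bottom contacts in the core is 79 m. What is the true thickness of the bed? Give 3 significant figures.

52.9 m

True thickness t = h · cos(dip) = 79 × cos 48°
t = 79 × 0.6691 = 52.861 m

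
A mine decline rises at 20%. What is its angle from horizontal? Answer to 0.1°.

11.3°

tan θ = 20/100 = 0.2000
θ = arctan(0.2000) = 11.31°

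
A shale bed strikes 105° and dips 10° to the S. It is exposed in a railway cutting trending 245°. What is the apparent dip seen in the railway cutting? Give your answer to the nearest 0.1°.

6.5°

The strike is 105° and the section trends 245°; the acute angle between them is β = 40°.
tan(apparent dip) = tan 10° · sin 40° = 0.1133
apparent dip = arctan 0.1133 = 6.47°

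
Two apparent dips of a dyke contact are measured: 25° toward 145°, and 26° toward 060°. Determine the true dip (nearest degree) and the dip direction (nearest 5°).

true dip 33°, dip direction 100°

The two traces are lines in the plane: v₁ = (sin 145°·cos 25°, cos 145°·cos 25°, −sin 25°), v₂ = (sin 60°·cos 26°, cos 60°·cos 26°, −sin 26°).
n = v₁ × v₂ = (0.515, -0.101, 0.811) (taken with n_z > 0).
Dip δ = arctan(|n_h|/n_z) = arctan(0.525/0.811) = 32.9°.
Dip direction = atan2(0.515, -0.101) = 101° (azimuth of n's horizontal projection).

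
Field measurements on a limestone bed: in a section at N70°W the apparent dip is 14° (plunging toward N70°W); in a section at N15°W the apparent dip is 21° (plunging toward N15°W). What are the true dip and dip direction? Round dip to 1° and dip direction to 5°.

The two traces are lines in the plane: v₁ = (sin 290°·cos 14°, cos 290°·cos 14°, −sin 14°), v₂ = (sin 345°·cos 21°, cos 345°·cos 21°, −sin 21°).
n = v₁ × v₂ = (-0.099, 0.268, 0.742) (taken with n_z > 0).
tan δ = √(n_x²+n_y²)/n_z = 0.286/0.742, so δ = 21.1°.
The horizontal component of n points toward azimuth atan2(n_x, n_y) = 340°, the dip direction.

true dip 21°, dip direction 340°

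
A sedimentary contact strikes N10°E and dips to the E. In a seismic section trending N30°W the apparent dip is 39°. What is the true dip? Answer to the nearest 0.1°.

51.6°

β = acute angle between strike N10°E and section N30°W = 40°.
tan(true dip) = tan 39° / sin 40° = 1.2598
δ = arctan(1.2598) = 51.56°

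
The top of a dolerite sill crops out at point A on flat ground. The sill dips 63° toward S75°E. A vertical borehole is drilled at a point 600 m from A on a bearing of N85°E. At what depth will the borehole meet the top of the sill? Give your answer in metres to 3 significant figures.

The hole lies 20° from the dip direction, so the down-dip offset is 600 × cos 20° = 563.82 m.
Depth = down-dip offset × tan(dip) = 563.82 × tan 63° = 563.82 × 1.9626
Depth = 1106.55 m

1110 m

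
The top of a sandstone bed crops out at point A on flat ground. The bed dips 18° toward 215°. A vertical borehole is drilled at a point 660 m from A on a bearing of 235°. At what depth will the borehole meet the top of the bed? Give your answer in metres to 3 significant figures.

202 m

The hole lies 20° from the dip direction, so the down-dip offset is 660 × cos 20° = 620.20 m.
Depth = down-dip offset × tan(dip) = 620.20 × tan 18° = 620.20 × 0.3249
Depth = 201.51 m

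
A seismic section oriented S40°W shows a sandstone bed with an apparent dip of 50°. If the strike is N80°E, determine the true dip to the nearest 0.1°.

The section is 40° from the strike.
tan δ = tan α / sin β = tan 50° / sin 40° = 1.1918 / 0.6428 = 1.8540
true dip = arctan 1.8540 = 61.66°

61.7°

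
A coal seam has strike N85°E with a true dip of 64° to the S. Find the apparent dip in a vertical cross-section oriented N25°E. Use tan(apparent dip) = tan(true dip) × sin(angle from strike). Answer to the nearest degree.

The section lies 60° from the strike.
tan α = tan 64° × sin 60° = 2.0503 × 0.8660 = 1.7756
apparent dip = arctan 1.7756 = 60.61°

61°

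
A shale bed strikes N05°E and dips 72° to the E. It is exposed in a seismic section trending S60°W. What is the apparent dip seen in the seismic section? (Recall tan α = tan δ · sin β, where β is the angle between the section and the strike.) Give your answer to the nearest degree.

68°

The strike is N05°E and the section trends S60°W; the acute angle between them is β = 55°.
tan(apparent dip) = tan 72° · sin 55° = 2.5211
apparent dip = arctan 2.5211 = 68.36°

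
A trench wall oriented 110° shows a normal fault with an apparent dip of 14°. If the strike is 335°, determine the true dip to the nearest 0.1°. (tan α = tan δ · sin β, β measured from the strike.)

19.4°

β = acute angle between strike 335° and section 110° = 45°.
tan δ = tan α / sin β = tan 14° / sin 45° = 0.2493 / 0.7071 = 0.3526
δ = arctan(0.3526) = 19.42°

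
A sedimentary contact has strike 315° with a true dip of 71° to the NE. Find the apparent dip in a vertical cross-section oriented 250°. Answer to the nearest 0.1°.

Angle between strike (315°) and section (250°): β = 65°.
tan α = tan 71° × sin 65° = 2.9042 × 0.9063 = 2.6321
α = arctan(2.6321) = 69.20°

69.2°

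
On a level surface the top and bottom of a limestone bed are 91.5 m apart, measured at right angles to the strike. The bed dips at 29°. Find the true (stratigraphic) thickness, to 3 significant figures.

True thickness t = w · sin(dip) = 91.5 × sin 29°
t = 91.5 × 0.4848 = 44.360 m

44.4 m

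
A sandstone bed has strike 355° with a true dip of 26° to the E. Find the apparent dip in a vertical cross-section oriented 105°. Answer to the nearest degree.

The section lies 70° from the strike.
tan α = tan 26° × sin 70° = 0.4877 × 0.9397 = 0.4583
α = arctan(0.4583) = 24.62°

25°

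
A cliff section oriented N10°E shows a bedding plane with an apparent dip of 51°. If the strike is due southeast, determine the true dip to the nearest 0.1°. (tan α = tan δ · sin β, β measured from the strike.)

56.4°

β = acute angle between strike due southeast and section N10°E = 55°.
tan(true dip) = tan 51° / sin 55° = 1.5075
δ = arctan(1.5075) = 56.44°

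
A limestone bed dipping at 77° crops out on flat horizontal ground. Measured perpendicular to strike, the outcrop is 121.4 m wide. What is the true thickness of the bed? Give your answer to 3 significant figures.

True thickness t = w · sin(dip) = 121.4 × sin 77°
t = 121.4 × 0.9744 = 118.289 m

118 m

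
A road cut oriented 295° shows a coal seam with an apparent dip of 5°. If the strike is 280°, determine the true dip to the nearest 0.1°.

18.7°

β = acute angle between strike 280° and section 295° = 15°.
tan δ = tan α / sin β = tan 5° / sin 15° = 0.0875 / 0.2588 = 0.3380
true dip = arctan 0.3380 = 18.68°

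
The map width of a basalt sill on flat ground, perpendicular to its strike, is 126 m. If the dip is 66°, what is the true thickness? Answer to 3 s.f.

True thickness t = w · sin(dip) = 126 × sin 66°
t = 126 × 0.9135 = 115.107 m

115 m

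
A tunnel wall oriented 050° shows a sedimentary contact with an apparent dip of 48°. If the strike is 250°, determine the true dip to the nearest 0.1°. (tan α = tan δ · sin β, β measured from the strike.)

The section is 20° from the strike.
tan(true dip) = tan 48° / sin 20° = 3.2472
true dip = arctan 3.2472 = 72.88°

72.9°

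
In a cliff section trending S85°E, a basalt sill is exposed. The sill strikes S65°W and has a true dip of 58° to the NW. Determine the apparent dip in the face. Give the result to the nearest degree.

Angle between strike (S65°W) and section (S85°E): β = 30°.
tan(apparent dip) = tan 58° · sin 30° = 0.8002
α = arctan(0.8002) = 38.67°

39°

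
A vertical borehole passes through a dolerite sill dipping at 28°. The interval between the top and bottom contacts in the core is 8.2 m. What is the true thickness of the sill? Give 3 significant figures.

True thickness t = h · cos(dip) = 8.2 × cos 28°
t = 8.2 × 0.8829 = 7.240 m

7.24 m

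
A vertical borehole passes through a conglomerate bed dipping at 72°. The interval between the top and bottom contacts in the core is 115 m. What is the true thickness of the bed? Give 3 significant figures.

True thickness t = h · cos(dip) = 115 × cos 72°
t = 115 × 0.3090 = 35.537 m

35.5 m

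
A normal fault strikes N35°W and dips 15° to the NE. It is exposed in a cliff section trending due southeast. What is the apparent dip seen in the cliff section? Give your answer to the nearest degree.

The section lies 10° from the strike.
tan α = tan 15° × sin 10° = 0.2679 × 0.1736 = 0.0465
α = arctan(0.0465) = 2.66°

3°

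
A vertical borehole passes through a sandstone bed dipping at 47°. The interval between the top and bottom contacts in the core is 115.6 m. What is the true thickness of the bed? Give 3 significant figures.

True thickness t = h · cos(dip) = 115.6 × cos 47°
t = 115.6 × 0.6820 = 78.839 m

78.8 m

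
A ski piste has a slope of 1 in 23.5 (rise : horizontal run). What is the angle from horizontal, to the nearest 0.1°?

2.4°

tan θ = 1/23.5 = 0.0426
θ = arctan(0.0426) = 2.44°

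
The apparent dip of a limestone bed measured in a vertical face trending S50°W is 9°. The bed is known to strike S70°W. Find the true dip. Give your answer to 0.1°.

24.8°

β = acute angle between strike S70°W and section S50°W = 20°.
tan(true dip) = tan 9° / sin 20° = 0.4631
δ = arctan(0.4631) = 24.85°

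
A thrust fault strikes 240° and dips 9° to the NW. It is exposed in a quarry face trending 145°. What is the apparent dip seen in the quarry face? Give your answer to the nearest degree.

9°

The strike is 240° and the section trends 145°; the acute angle between them is β = 85°.
tan(apparent dip) = tan 9° · sin 85° = 0.1578
apparent dip = arctan 0.1578 = 8.97°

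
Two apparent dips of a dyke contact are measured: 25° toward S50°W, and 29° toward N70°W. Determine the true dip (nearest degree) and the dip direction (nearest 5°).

Each apparent-dip line lies in the plane. As unit vectors (x east, y north, z up), v₁ plunges 25°→S50°W and v₂ plunges 29°→N70°W.
The plane normal is n = v₁ × v₂ ∝ (-0.409, -0.011, 0.686).
True dip = arccos(n_z / |n|) = arccos(0.8591) = 30.8°.
Dip direction = azimuth of (n_x, n_y) = atan2(-0.409, -0.011) = 268°.

true dip 31°, dip direction 270°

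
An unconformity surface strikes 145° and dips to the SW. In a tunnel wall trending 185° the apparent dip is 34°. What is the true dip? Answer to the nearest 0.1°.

46.4°

The section is 40° from the strike.
tan δ = tan α / sin β = tan 34° / sin 40° = 0.6745 / 0.6428 = 1.0493
δ = arctan(1.0493) = 46.38°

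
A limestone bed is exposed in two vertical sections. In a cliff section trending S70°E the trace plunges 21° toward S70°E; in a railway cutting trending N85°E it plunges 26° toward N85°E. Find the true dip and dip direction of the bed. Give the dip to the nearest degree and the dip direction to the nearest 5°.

true dip 27°, dip direction 070°

Each apparent-dip line lies in the plane. As unit vectors (x east, y north, z up), v₁ plunges 21°→S70°E and v₂ plunges 26°→N85°E.
n = v₁ × v₂ = (0.168, 0.064, 0.355) (taken with n_z > 0).
True dip = arccos(n_z / |n|) = arccos(0.8920) = 26.9°.
Dip direction = atan2(0.168, 0.064) = 69° (azimuth of n's horizontal projection).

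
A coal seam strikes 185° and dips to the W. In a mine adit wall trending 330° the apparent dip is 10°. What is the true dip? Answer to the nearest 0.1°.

17.1°

β = acute angle between strike 185° and section 330° = 35°.
tan δ = tan α / sin β = tan 10° / sin 35° = 0.1763 / 0.5736 = 0.3074
true dip = arctan 0.3074 = 17.09°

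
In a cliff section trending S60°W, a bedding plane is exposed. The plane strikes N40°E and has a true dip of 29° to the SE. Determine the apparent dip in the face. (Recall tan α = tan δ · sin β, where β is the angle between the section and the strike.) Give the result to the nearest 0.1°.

10.7°

The strike is N40°E and the section trends S60°W; the acute angle between them is β = 20°.
tan(apparent dip) = tan 29° · sin 20° = 0.1896
apparent dip = arctan 0.1896 = 10.74°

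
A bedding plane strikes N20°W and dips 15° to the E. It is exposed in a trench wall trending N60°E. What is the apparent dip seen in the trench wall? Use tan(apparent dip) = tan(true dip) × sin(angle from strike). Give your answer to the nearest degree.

15°

The section lies 80° from the strike.
tan(apparent dip) = tan 15° · sin 80° = 0.2639
apparent dip = arctan 0.2639 = 14.78°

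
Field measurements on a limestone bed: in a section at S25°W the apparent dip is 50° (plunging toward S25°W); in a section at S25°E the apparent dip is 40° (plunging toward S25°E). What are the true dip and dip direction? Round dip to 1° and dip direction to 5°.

true dip 50°, dip direction 200°

Each apparent-dip line lies in the plane. As unit vectors (x east, y north, z up), v₁ plunges 50°→S25°W and v₂ plunges 40°→S25°E.
n = v₁ × v₂ = (-0.157, -0.423, 0.377) (taken with n_z > 0).
tan δ = √(n_x²+n_y²)/n_z = 0.451/0.377, so δ = 50.1°.
Dip direction = atan2(-0.157, -0.423) = 200° (azimuth of n's horizontal projection).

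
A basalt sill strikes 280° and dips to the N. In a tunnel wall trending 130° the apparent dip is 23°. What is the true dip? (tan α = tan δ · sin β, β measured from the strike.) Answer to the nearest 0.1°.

The section is 30° from the strike.
tan δ = tan α / sin β = tan 23° / sin 30° = 0.4245 / 0.5000 = 0.8489
δ = arctan(0.8489) = 40.33°

40.3°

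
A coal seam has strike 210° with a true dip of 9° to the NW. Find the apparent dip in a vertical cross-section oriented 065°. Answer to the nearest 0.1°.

The section lies 35° from the strike.
tan(apparent dip) = tan 9° · sin 35° = 0.0908
apparent dip = arctan 0.0908 = 5.19°

5.2°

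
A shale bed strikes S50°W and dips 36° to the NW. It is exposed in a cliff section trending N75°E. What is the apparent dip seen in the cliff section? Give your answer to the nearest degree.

Angle between strike (S50°W) and section (N75°E): β = 25°.
tan(apparent dip) = tan 36° · sin 25° = 0.3071
α = arctan(0.3071) = 17.07°

17°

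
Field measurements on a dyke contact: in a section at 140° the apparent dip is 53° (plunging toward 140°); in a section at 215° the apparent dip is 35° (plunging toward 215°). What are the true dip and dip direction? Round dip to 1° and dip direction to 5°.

Represent each trace as a vector plunging at its apparent dip toward its trend (east-north-up frame): v₁ = (0.387, -0.461, -0.799), v₂ = (-0.470, -0.671, -0.574).
Cross product v₁ × v₂ gives the pole to the plane: n ∝ (0.271, -0.597, 0.476).
True dip = arccos(n_z / |n|) = arccos(0.5875) = 54.0°.
Dip direction = azimuth of (n_x, n_y) = atan2(0.271, -0.597) = 156°.

true dip 54°, dip direction 155°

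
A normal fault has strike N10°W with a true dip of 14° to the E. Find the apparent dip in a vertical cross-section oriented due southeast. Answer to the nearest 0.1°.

8.1°

The section lies 35° from the strike.
tan(apparent dip) = tan 14° · sin 35° = 0.1430
α = arctan(0.1430) = 8.14°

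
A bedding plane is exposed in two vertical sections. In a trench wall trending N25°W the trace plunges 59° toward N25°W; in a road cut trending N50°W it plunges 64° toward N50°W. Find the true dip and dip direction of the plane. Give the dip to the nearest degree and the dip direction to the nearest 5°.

The two traces are lines in the plane: v₁ = (sin 335°·cos 59°, cos 335°·cos 59°, −sin 59°), v₂ = (sin 310°·cos 64°, cos 310°·cos 64°, −sin 64°).
The plane normal is n = v₁ × v₂ ∝ (-0.178, 0.092, 0.095).
True dip = arccos(n_z / |n|) = arccos(0.4298) = 64.5°.
Dip direction = atan2(-0.178, 0.092) = 297° (azimuth of n's horizontal projection).

true dip 65°, dip direction 295°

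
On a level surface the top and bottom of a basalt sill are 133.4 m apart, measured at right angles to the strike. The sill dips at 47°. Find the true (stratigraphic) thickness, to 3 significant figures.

True thickness t = w · sin(dip) = 133.4 × sin 47°
t = 133.4 × 0.7314 = 97.563 m

97.6 m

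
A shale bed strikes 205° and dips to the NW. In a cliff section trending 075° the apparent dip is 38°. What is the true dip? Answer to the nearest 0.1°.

45.6°

The section is 50° from the strike.
tan δ = tan α / sin β = tan 38° / sin 50° = 0.7813 / 0.7660 = 1.0199
true dip = arctan 1.0199 = 45.56°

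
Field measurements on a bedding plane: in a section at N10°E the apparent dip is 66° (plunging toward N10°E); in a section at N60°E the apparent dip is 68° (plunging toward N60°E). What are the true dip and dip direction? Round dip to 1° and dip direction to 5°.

Each apparent-dip line lies in the plane. As unit vectors (x east, y north, z up), v₁ plunges 66°→N10°E and v₂ plunges 68°→N60°E.
Cross product v₁ × v₂ gives the pole to the plane: n ∝ (0.200, 0.231, 0.117).
tan δ = √(n_x²+n_y²)/n_z = 0.306/0.117, so δ = 69.1°.
Dip direction = azimuth of (n_x, n_y) = atan2(0.200, 0.231) = 41°.

true dip 69°, dip direction 040°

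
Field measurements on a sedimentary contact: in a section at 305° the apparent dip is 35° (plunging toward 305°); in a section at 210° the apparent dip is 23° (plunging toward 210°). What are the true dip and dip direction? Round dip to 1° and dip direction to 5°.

true dip 40°, dip direction 270°

The two traces are lines in the plane: v₁ = (sin 305°·cos 35°, cos 305°·cos 35°, −sin 35°), v₂ = (sin 210°·cos 23°, cos 210°·cos 23°, −sin 23°).
Cross product v₁ × v₂ gives the pole to the plane: n ∝ (-0.641, 0.002, 0.751).
Dip δ = arctan(|n_h|/n_z) = arctan(0.641/0.751) = 40.5°.
The horizontal component of n points toward azimuth atan2(n_x, n_y) = 270°, the dip direction.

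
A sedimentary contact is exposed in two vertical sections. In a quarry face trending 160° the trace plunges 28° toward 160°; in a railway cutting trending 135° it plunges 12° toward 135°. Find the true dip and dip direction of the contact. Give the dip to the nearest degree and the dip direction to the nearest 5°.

true dip 40°, dip direction 210°

Represent each trace as a vector plunging at its apparent dip toward its trend (east-north-up frame): v₁ = (0.302, -0.830, -0.469), v₂ = (0.692, -0.692, -0.208).
n = v₁ × v₂ = (-0.152, -0.262, 0.365) (taken with n_z > 0).
True dip = arccos(n_z / |n|) = arccos(0.7695) = 39.7°.
Dip direction = atan2(-0.152, -0.262) = 210° (azimuth of n's horizontal projection).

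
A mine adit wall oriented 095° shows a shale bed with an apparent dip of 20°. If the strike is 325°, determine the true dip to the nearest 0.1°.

25.4°

β = acute angle between strike 325° and section 095° = 50°.
tan δ = tan α / sin β = tan 20° / sin 50° = 0.3640 / 0.7660 = 0.4751
true dip = arctan 0.4751 = 25.41°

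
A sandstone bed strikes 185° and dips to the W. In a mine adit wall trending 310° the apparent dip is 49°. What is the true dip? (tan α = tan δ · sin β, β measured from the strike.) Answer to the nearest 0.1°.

The section is 55° from the strike.
tan δ = tan α / sin β = tan 49° / sin 55° = 1.1504 / 0.8192 = 1.4043
true dip = arctan 1.4043 = 54.55°

54.5°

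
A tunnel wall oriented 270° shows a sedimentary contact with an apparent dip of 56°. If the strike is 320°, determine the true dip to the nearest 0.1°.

62.7°

β = acute angle between strike 320° and section 270° = 50°.
tan δ = tan α / sin β = tan 56° / sin 50° = 1.4826 / 0.7660 = 1.9353
true dip = arctan 1.9353 = 62.67°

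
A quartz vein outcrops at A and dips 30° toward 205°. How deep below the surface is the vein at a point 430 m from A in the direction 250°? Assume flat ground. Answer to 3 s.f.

176 m

The hole lies 45° from the dip direction, so the down-dip offset is 430 × cos 45° = 304.06 m.
Depth = down-dip offset × tan(dip) = 304.06 × tan 30° = 304.06 × 0.5774
Depth = 175.55 m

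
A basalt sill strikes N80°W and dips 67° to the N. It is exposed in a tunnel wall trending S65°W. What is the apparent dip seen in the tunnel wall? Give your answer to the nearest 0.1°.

Angle between strike (N80°W) and section (S65°W): β = 35°.
tan α = tan 67° × sin 35° = 2.3559 × 0.5736 = 1.3513
α = arctan(1.3513) = 53.50°

53.5°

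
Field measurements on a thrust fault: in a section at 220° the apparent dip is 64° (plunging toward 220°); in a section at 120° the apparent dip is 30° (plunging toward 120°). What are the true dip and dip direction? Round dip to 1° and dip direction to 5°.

Represent each trace as a vector plunging at its apparent dip toward its trend (east-north-up frame): v₁ = (-0.282, -0.336, -0.899), v₂ = (0.750, -0.433, -0.500).
Cross product v₁ × v₂ gives the pole to the plane: n ∝ (-0.221, -0.815, 0.374).
Dip δ = arctan(|n_h|/n_z) = arctan(0.844/0.374) = 66.1°.
The horizontal component of n points toward azimuth atan2(n_x, n_y) = 195°, the dip direction.

true dip 66°, dip direction 195°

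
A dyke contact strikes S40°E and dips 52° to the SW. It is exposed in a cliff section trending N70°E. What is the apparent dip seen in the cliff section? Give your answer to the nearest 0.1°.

50.3°

The strike is S40°E and the section trends N70°E; the acute angle between them is β = 70°.
tan(apparent dip) = tan 52° · sin 70° = 1.2028
apparent dip = arctan 1.2028 = 50.26°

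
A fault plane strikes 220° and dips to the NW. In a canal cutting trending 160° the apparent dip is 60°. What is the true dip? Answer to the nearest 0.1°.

β = acute angle between strike 220° and section 160° = 60°.
tan(true dip) = tan 60° / sin 60° = 2.0000
δ = arctan(2.0000) = 63.43°

63.4°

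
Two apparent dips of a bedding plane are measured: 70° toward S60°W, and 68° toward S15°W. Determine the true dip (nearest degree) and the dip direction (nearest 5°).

true dip 71°, dip direction 225°

The two traces are lines in the plane: v₁ = (sin 240°·cos 70°, cos 240°·cos 70°, −sin 70°), v₂ = (sin 195°·cos 68°, cos 195°·cos 68°, −sin 68°).
n = v₁ × v₂ = (-0.181, -0.184, 0.091) (taken with n_z > 0).
Dip δ = arctan(|n_h|/n_z) = arctan(0.258/0.091) = 70.7°.
Dip direction = azimuth of (n_x, n_y) = atan2(-0.181, -0.184) = 225°.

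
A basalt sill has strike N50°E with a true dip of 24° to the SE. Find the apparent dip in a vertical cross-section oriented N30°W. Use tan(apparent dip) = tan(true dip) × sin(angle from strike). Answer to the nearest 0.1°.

23.7°

The strike is N50°E and the section trends N30°W; the acute angle between them is β = 80°.
tan(apparent dip) = tan 24° · sin 80° = 0.4385
apparent dip = arctan 0.4385 = 23.68°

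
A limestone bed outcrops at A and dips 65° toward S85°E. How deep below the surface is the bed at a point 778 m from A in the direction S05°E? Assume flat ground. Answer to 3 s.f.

The hole lies 80° from the dip direction, so the down-dip offset is 778 × cos 80° = 135.10 m.
Depth = down-dip offset × tan(dip) = 135.10 × tan 65° = 135.10 × 2.1445
Depth = 289.72 m

290 m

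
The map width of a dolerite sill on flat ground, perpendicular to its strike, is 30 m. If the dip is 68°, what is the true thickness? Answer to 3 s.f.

True thickness t = w · sin(dip) = 30 × sin 68°
t = 30 × 0.9272 = 27.816 m

27.8 m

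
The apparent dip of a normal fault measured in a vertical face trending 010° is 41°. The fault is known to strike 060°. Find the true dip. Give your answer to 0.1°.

48.6°

β = acute angle between strike 060° and section 010° = 50°.
tan δ = tan α / sin β = tan 41° / sin 50° = 0.8693 / 0.7660 = 1.1348
true dip = arctan 1.1348 = 48.61°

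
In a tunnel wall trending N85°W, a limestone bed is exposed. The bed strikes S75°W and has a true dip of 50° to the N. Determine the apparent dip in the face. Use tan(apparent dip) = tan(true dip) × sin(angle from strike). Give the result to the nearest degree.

Angle between strike (S75°W) and section (N85°W): β = 20°.
tan α = tan 50° × sin 20° = 1.1918 × 0.3420 = 0.4076
α = arctan(0.4076) = 22.18°

22°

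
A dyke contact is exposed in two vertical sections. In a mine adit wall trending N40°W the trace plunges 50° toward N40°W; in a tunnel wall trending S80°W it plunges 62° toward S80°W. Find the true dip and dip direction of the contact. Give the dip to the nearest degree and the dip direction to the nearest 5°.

Each apparent-dip line lies in the plane. As unit vectors (x east, y north, z up), v₁ plunges 50°→N40°W and v₂ plunges 62°→S80°W.
Cross product v₁ × v₂ gives the pole to the plane: n ∝ (-0.497, -0.011, 0.261).
True dip = arccos(n_z / |n|) = arccos(0.4652) = 62.3°.
Dip direction = atan2(-0.497, -0.011) = 269° (azimuth of n's horizontal projection).

true dip 62°, dip direction 270°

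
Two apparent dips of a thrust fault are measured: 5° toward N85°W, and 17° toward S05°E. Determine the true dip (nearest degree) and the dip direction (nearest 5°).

true dip 19°, dip direction 200°

Represent each trace as a vector plunging at its apparent dip toward its trend (east-north-up frame): v₁ = (-0.992, 0.087, -0.087), v₂ = (0.083, -0.953, -0.292).
Cross product v₁ × v₂ gives the pole to the plane: n ∝ (-0.108, -0.297, 0.938).
Dip δ = arctan(|n_h|/n_z) = arctan(0.317/0.938) = 18.6°.
The horizontal component of n points toward azimuth atan2(n_x, n_y) = 200°, the dip direction.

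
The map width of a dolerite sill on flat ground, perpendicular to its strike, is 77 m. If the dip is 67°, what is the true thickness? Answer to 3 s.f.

True thickness t = w · sin(dip) = 77 × sin 67°
t = 77 × 0.9205 = 70.879 m

70.9 m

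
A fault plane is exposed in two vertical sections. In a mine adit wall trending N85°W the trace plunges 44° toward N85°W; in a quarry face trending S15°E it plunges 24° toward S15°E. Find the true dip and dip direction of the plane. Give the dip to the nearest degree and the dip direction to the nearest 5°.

Represent each trace as a vector plunging at its apparent dip toward its trend (east-north-up frame): v₁ = (-0.717, 0.063, -0.695), v₂ = (0.236, -0.882, -0.407).
The plane normal is n = v₁ × v₂ ∝ (-0.638, -0.456, 0.618).
Dip δ = arctan(|n_h|/n_z) = arctan(0.784/0.618) = 51.8°.
Dip direction = azimuth of (n_x, n_y) = atan2(-0.638, -0.456) = 234°.

true dip 52°, dip direction 235°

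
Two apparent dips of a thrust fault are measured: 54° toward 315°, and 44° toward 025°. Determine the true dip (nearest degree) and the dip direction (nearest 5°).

Represent each trace as a vector plunging at its apparent dip toward its trend (east-north-up frame): v₁ = (-0.416, 0.416, -0.809), v₂ = (0.304, 0.652, -0.695).
n = v₁ × v₂ = (-0.239, 0.535, 0.397) (taken with n_z > 0).
Dip δ = arctan(|n_h|/n_z) = arctan(0.586/0.397) = 55.8°.
Dip direction = azimuth of (n_x, n_y) = atan2(-0.239, 0.535) = 336°.

true dip 56°, dip direction 335°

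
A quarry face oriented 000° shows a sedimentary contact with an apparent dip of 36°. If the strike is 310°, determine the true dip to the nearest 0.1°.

43.5°

The section is 50° from the strike.
tan(true dip) = tan 36° / sin 50° = 0.9484
true dip = arctan 0.9484 = 43.48°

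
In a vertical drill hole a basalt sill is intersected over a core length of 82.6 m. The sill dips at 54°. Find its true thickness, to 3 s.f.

True thickness t = h · cos(dip) = 82.6 × cos 54°
t = 82.6 × 0.5878 = 48.551 m

48.6 m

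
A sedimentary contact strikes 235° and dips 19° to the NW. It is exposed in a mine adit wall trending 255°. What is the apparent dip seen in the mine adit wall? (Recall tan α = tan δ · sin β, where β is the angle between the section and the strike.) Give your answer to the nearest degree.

The section lies 20° from the strike.
tan(apparent dip) = tan 19° · sin 20° = 0.1178
apparent dip = arctan 0.1178 = 6.72°

7°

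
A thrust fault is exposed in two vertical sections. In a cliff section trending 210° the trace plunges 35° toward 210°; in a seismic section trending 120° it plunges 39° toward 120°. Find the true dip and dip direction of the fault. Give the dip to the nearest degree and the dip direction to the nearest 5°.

Represent each trace as a vector plunging at its apparent dip toward its trend (east-north-up frame): v₁ = (-0.410, -0.709, -0.574), v₂ = (0.673, -0.389, -0.629).
n = v₁ × v₂ = (0.224, -0.644, 0.637) (taken with n_z > 0).
tan δ = √(n_x²+n_y²)/n_z = 0.682/0.637, so δ = 47.0°.
Dip direction = atan2(0.224, -0.644) = 161° (azimuth of n's horizontal projection).

true dip 47°, dip direction 160°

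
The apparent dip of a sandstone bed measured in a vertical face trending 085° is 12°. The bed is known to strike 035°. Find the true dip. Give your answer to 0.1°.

15.5°

β = acute angle between strike 035° and section 085° = 50°.
tan δ = tan α / sin β = tan 12° / sin 50° = 0.2126 / 0.7660 = 0.2775
true dip = arctan 0.2775 = 15.51°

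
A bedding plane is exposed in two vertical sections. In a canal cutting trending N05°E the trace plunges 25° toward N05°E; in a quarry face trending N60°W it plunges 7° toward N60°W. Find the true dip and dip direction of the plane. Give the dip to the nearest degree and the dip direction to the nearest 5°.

The two traces are lines in the plane: v₁ = (sin 5°·cos 25°, cos 5°·cos 25°, −sin 25°), v₂ = (sin 300°·cos 7°, cos 300°·cos 7°, −sin 7°).
The plane normal is n = v₁ × v₂ ∝ (0.100, 0.373, 0.815).
True dip = arccos(n_z / |n|) = arccos(0.9038) = 25.3°.
Dip direction = azimuth of (n_x, n_y) = atan2(0.100, 0.373) = 15°.

true dip 25°, dip direction 015°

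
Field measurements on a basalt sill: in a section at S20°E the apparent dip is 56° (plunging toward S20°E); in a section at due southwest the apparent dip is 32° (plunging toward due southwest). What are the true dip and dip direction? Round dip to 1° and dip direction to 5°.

The two traces are lines in the plane: v₁ = (sin 160°·cos 56°, cos 160°·cos 56°, −sin 56°), v₂ = (sin 225°·cos 32°, cos 225°·cos 32°, −sin 32°).
Cross product v₁ × v₂ gives the pole to the plane: n ∝ (0.219, -0.598, 0.430).
True dip = arccos(n_z / |n|) = arccos(0.5592) = 56.0°.
Dip direction = azimuth of (n_x, n_y) = atan2(0.219, -0.598) = 160°.

true dip 56°, dip direction 160°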